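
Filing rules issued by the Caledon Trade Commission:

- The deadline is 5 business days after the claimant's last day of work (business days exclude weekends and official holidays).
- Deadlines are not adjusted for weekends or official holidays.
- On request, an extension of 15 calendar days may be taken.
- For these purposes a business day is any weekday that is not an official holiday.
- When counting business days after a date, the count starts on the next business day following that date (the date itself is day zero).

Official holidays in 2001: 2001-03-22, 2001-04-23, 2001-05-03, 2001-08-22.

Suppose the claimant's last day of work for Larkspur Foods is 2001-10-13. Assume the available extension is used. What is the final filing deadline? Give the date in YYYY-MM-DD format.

5 business days after 2001-10-13, excluding weekends and holidays, is 2001-10-19.
No adjustment is made for weekends or holidays, so 2001-10-19 stands.
Add the 15 calendar-day extension to 2001-10-19: 2001-11-03.
2001-11-03 is a Saturday; no weekend or holiday adjustment applies.
The final due date is 2001-11-03.

2001-11-03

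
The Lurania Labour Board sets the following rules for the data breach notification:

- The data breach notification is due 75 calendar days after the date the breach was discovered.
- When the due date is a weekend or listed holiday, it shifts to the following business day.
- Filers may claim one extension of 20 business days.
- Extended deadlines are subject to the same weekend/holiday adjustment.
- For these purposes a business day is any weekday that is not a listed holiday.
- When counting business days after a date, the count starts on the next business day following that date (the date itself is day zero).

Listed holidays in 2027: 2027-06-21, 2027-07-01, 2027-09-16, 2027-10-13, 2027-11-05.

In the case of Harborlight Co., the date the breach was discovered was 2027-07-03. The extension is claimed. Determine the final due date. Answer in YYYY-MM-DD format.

2027-10-18

From 2027-07-03, 75 calendar days later is 2027-09-16.
2027-09-16 is a listed holiday; the next business day is 2027-09-17 (Friday).
Applying the 20-business-day extension: 20 business days after 2027-09-17 is 2027-10-18.
Since 2027-10-18 is a Monday and not a holiday, the date is unchanged.
So the filing is due 2027-10-18.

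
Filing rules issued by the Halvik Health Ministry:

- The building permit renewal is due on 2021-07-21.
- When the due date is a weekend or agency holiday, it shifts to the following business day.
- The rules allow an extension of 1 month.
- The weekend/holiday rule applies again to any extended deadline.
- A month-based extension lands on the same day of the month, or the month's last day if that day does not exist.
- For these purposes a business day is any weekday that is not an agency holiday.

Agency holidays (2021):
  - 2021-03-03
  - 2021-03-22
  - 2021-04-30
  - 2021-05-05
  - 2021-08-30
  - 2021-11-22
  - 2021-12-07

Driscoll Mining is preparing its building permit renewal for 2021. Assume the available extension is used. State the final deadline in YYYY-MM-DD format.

2021-08-23

The stated deadline is 2021-07-21.
2021-07-21 (Wednesday) is already a business day.
Add 1 month to 2021-07-21: 2021-08-21.
2021-08-21 is a Saturday, so it moves to the next business day, 2021-08-23 (Monday).
The final due date is 2021-08-23.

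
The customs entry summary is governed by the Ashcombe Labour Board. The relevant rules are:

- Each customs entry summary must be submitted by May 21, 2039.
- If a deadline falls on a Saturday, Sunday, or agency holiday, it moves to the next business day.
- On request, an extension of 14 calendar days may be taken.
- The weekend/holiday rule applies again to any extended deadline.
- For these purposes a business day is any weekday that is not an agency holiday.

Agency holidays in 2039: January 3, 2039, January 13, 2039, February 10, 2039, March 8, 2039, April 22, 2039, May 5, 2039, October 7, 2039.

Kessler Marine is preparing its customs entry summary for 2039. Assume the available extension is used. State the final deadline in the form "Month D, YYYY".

Start from the fixed due date, May 21, 2039.
May 21, 2039 falls on a Saturday. Rolling to the next business day gives May 23, 2039, a Monday.
The 14-calendar-day extension moves the deadline from May 23, 2039 to June 6, 2039.
Since June 6, 2039 is a Monday and not a holiday, the date is unchanged.
Deadline: June 6, 2039.

June 6, 2039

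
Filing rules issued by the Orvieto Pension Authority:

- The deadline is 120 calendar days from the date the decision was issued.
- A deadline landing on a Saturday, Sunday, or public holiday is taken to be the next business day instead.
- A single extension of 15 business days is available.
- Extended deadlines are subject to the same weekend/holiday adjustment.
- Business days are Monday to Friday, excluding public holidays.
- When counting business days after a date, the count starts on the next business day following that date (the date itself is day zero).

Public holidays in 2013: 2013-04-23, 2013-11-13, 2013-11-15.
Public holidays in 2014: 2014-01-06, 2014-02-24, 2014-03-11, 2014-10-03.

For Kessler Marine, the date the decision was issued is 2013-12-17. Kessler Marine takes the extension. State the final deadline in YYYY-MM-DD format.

Trigger date 2013-12-17 + 120 calendar days = 2014-04-16.
2014-04-16 is a Wednesday and not a listed holiday, so it stands.
Applying the 15-business-day extension: 15 business days after 2014-04-16 is 2014-05-07.
2014-05-07 is a Wednesday and not a listed holiday, so it stands.
So the filing is due 2014-05-07.

2014-05-07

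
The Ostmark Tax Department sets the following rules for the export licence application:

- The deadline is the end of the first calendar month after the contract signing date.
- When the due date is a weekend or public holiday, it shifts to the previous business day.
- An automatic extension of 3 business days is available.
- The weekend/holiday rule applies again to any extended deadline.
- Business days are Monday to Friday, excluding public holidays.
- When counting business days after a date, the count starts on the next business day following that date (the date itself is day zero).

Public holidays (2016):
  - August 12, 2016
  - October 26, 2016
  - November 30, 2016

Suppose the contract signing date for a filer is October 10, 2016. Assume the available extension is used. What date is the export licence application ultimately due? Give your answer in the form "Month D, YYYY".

The first month after October 10, 2016 is November 2016, whose last day is November 30, 2016.
November 30, 2016 falls on a listed holiday. Rolling to the preceding business day gives November 29, 2016, a Tuesday.
The 3-business-day extension runs from November 29, 2016 to December 5, 2016.
December 5, 2016 (Monday) is already a business day.
So the filing is due December 5, 2016.

December 5, 2016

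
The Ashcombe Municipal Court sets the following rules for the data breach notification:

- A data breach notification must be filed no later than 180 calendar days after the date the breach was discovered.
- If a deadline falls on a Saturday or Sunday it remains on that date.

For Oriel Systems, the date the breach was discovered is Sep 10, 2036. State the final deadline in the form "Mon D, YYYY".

Mar 9, 2037

180 calendar days after Sep 10, 2036 is Mar 9, 2037.
Mar 9, 2037 falls on a Monday. The rules make no weekend/holiday allowance, so it remains Mar 9, 2037.
So the filing is due Mar 9, 2037.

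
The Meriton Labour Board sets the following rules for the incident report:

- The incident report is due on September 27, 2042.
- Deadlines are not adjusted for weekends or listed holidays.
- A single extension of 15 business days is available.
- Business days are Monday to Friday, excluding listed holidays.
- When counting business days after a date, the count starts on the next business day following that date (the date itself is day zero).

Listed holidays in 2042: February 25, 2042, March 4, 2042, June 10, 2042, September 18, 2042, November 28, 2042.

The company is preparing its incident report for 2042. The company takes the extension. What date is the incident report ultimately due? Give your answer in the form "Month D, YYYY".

Start from the fixed due date, September 27, 2042.
September 27, 2042 is a Saturday; no weekend or holiday adjustment applies.
Counting 15 further business days from September 27, 2042 reaches October 17, 2042.
October 17, 2042 is a Friday; no weekend or holiday adjustment applies.
Final deadline: October 17, 2042.

October 17, 2042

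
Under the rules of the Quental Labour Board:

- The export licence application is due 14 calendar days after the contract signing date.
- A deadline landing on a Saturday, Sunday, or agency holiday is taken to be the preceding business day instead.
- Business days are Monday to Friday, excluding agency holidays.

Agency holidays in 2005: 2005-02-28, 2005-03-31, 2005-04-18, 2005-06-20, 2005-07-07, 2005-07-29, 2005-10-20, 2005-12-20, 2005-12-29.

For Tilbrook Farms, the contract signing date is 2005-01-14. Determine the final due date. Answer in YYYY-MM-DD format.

From 2005-01-14, 14 calendar days later is 2005-01-28.
2005-01-28 (Friday) is already a business day.
Final deadline: 2005-01-28.

2005-01-28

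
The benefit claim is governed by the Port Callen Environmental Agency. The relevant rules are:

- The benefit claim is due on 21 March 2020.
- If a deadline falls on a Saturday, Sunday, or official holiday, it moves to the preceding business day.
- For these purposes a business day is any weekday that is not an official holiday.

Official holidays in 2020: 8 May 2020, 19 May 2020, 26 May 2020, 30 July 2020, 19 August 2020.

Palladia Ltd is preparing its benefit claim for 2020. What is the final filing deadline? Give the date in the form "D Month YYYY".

The stated deadline is 21 March 2020.
Because 21 March 2020 is a Saturday, the deadline becomes 20 March 2020 (Friday).
Final deadline: 20 March 2020.

20 March 2020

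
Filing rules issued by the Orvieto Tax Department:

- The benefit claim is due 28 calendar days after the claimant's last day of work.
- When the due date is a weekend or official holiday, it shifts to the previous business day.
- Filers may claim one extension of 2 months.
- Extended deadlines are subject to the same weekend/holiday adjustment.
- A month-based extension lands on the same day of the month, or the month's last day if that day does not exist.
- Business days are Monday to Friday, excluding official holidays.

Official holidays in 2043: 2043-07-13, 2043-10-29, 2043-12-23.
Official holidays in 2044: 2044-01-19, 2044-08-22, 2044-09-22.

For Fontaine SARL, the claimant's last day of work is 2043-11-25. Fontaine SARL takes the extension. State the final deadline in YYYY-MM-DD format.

2044-02-22

Trigger date 2043-11-25 + 28 calendar days = 2043-12-23.
Because 2043-12-23 is a listed holiday, the deadline becomes 2043-12-22 (Tuesday).
The 2 months extension carries 2043-12-22 to 2044-02-22.
2044-02-22 falls on a Monday, which is a business day, so no adjustment is needed.
Final deadline: 2044-02-22.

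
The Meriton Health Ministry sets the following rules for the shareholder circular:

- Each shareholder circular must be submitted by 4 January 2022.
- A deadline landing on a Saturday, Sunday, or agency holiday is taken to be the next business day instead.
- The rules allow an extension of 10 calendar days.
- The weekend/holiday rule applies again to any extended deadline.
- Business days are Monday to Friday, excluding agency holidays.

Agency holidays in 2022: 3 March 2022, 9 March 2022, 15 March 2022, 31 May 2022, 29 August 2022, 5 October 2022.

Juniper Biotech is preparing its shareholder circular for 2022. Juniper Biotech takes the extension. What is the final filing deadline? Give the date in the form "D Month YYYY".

The stated deadline is 4 January 2022.
4 January 2022 is a Tuesday and not a listed holiday, so it stands.
Add the 10 calendar-day extension to 4 January 2022: 14 January 2022.
14 January 2022 (Friday) is already a business day.
So the filing is due 14 January 2022.

14 January 2022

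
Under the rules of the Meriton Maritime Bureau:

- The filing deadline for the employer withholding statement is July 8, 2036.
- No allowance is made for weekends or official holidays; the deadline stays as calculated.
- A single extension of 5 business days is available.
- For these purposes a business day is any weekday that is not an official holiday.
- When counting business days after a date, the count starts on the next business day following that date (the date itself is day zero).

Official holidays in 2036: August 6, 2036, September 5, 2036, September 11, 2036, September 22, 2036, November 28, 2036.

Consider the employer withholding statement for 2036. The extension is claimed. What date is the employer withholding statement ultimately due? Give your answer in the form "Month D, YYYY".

The statutory due date is July 8, 2036.
No adjustment is made for weekends or holidays, so July 8, 2036 stands.
The 5-business-day extension runs from July 8, 2036 to July 15, 2036.
July 15, 2036 is a Tuesday; no weekend or holiday adjustment applies.
So the filing is due July 15, 2036.

July 15, 2036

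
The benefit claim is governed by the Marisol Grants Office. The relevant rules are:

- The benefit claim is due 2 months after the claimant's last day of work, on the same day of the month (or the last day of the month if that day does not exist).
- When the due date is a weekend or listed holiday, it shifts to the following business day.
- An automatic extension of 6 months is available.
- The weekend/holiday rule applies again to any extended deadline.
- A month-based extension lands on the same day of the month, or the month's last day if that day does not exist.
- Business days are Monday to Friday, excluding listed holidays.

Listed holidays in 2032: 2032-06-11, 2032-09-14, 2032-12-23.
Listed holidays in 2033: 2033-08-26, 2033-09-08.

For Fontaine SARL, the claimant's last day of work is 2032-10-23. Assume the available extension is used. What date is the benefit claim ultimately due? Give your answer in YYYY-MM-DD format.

Moving 2 months forward from 2032-10-23 on the corresponding day gives 2032-12-23.
2032-12-23 falls on a listed holiday. Rolling to the next business day gives 2032-12-24, a Friday.
The 6 months extension carries 2032-12-24 to 2033-06-24.
2033-06-24 is a Friday and not a listed holiday, so it stands.
The final due date is 2033-06-24.

2033-06-24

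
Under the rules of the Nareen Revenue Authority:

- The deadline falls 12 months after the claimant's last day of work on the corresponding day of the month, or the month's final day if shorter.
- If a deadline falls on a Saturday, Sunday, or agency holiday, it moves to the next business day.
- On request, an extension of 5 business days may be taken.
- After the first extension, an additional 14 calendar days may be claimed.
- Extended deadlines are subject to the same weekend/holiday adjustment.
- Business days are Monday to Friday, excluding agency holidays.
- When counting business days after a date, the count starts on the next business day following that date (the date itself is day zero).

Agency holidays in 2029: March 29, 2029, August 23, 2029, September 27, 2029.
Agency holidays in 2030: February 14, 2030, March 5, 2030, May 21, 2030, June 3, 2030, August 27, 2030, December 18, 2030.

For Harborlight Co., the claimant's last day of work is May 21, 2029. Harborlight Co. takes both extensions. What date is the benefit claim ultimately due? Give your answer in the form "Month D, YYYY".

Moving 12 months forward from May 21, 2029 on the corresponding day gives May 21, 2030.
May 21, 2030 falls on a listed holiday. Rolling to the next business day gives May 22, 2030, a Wednesday.
Applying the 5-business-day extension: 5 business days after May 22, 2030 is May 29, 2030.
May 29, 2030 falls on a Wednesday, which is a business day, so no adjustment is needed.
Applying the 14-calendar-day extension: May 29, 2030 + 14 days = June 12, 2030.
June 12, 2030 (Wednesday) is already a business day.
So the filing is due June 12, 2030.

June 12, 2030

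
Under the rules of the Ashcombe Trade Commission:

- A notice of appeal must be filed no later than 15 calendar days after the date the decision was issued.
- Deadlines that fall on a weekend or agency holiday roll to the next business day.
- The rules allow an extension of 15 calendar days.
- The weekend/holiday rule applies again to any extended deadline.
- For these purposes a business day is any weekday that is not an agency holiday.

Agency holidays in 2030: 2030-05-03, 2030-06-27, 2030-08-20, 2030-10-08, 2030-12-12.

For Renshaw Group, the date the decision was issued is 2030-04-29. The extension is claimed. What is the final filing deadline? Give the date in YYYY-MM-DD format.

Trigger date 2030-04-29 + 15 calendar days = 2030-05-14.
Since 2030-05-14 is a Tuesday and not a holiday, the date is unchanged.
The 15-calendar-day extension moves the deadline from 2030-05-14 to 2030-05-29.
2030-05-29 is a Wednesday and not a listed holiday, so it stands.
Final deadline: 2030-05-29.

2030-05-29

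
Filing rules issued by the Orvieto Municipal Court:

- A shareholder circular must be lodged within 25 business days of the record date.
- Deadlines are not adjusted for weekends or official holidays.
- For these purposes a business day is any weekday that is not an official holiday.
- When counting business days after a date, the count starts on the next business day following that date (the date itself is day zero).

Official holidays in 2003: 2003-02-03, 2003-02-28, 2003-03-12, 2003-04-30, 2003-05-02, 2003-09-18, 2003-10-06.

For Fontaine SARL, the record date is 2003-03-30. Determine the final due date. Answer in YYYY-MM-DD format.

25 business days after 2003-03-30, excluding weekends and holidays, is 2003-05-06.
No adjustment is made for weekends or holidays, so 2003-05-06 stands.
The final due date is 2003-05-06.

2003-05-06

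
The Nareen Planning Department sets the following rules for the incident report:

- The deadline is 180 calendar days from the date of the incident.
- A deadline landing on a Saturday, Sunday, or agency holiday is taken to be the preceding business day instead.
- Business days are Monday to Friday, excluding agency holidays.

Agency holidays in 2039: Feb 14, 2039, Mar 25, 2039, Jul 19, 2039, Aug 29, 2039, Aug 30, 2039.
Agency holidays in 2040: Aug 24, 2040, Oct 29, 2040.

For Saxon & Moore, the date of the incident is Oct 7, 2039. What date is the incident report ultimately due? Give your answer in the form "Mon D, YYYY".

From Oct 7, 2039, 180 calendar days later is Apr 4, 2040.
Since Apr 4, 2040 is a Wednesday and not a holiday, the date is unchanged.
The final due date is Apr 4, 2040.

Apr 4, 2040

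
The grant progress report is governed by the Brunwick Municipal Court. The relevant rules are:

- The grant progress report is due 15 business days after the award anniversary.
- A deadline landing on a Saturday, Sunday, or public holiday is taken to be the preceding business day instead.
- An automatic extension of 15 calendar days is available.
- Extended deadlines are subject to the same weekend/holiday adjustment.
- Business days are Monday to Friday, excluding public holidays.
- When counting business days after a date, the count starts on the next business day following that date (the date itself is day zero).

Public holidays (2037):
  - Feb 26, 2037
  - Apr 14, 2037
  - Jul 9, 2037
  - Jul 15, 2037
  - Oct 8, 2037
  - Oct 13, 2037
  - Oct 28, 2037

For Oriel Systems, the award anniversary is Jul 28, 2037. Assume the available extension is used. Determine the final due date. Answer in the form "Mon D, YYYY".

Sep 2, 2037

Starting the day after Jul 28, 2037 and counting 15 business days lands on Aug 18, 2037.
Aug 18, 2037 falls on a Tuesday, which is a business day, so no adjustment is needed.
Applying the 15-calendar-day extension: Aug 18, 2037 + 15 days = Sep 2, 2037.
Since Sep 2, 2037 is a Wednesday and not a holiday, the date is unchanged.
Final deadline: Sep 2, 2037.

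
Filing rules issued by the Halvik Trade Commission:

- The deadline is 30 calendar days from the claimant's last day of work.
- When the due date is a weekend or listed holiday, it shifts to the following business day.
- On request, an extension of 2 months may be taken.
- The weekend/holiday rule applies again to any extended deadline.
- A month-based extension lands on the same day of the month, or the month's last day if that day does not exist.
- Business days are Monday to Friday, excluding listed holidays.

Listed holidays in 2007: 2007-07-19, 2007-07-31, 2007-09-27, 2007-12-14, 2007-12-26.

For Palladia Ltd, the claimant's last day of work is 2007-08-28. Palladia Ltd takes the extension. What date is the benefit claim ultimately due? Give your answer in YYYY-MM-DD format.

2007-11-28

From 2007-08-28, 30 calendar days later is 2007-09-27.
Because 2007-09-27 is a listed holiday, the deadline becomes 2007-09-28 (Friday).
Applying the 2 months extension: 2 months after 2007-09-28 is 2007-11-28.
2007-11-28 is a Wednesday and not a listed holiday, so it stands.
The final due date is 2007-11-28.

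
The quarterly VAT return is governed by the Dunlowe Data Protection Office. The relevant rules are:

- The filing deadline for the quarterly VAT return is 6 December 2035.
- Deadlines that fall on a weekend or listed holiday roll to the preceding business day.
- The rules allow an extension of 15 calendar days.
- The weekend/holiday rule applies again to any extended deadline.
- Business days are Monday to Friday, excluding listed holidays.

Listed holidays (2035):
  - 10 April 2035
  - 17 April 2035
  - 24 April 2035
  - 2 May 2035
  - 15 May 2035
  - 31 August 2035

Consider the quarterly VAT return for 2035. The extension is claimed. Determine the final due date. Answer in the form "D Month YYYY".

Start from the fixed due date, 6 December 2035.
6 December 2035 falls on a Thursday, which is a business day, so no adjustment is needed.
Applying the 15-calendar-day extension: 6 December 2035 + 15 days = 21 December 2035.
Since 21 December 2035 is a Friday and not a holiday, the date is unchanged.
Deadline: 21 December 2035.

21 December 2035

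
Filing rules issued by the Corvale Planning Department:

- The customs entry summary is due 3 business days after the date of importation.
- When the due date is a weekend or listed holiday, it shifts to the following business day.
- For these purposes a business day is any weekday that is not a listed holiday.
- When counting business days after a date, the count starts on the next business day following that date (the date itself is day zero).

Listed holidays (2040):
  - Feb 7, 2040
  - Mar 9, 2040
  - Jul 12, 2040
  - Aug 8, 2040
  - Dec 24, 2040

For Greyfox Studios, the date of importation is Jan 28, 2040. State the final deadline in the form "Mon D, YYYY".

Counting 3 business days after Jan 28, 2040 (skipping weekends and listed holidays) reaches Feb 1, 2040.
Feb 1, 2040 is a Wednesday and not a listed holiday, so it stands.
The final due date is Feb 1, 2040.

Feb 1, 2040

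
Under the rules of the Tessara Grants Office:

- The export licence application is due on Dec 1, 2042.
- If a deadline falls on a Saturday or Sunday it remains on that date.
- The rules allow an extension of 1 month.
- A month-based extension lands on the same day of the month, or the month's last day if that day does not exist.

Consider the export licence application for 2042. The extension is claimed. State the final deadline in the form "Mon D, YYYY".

Jan 1, 2043

The statutory due date is Dec 1, 2042.
No adjustment is made for weekends or holidays, so Dec 1, 2042 stands.
Applying the 1 month extension: 1 month after Dec 1, 2042 is Jan 1, 2043.
No adjustment is made for weekends or holidays, so Jan 1, 2043 stands.
The final due date is Jan 1, 2043.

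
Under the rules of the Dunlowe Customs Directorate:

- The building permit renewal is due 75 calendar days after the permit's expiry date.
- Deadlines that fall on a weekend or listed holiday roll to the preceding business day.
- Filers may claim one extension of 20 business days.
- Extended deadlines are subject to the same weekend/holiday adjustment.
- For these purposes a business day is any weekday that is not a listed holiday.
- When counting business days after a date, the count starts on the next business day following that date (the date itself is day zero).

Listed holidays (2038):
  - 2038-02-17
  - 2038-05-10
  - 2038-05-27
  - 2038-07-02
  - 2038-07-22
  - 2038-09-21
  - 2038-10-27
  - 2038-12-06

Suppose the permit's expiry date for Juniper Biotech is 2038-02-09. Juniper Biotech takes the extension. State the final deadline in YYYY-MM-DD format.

75 calendar days after 2038-02-09 is 2038-04-25.
2038-04-25 is a Sunday; the preceding business day is 2038-04-23 (Friday).
Applying the 20-business-day extension: 20 business days after 2038-04-23 is 2038-05-24.
2038-05-24 is a Monday and not a listed holiday, so it stands.
Final deadline: 2038-05-24.

2038-05-24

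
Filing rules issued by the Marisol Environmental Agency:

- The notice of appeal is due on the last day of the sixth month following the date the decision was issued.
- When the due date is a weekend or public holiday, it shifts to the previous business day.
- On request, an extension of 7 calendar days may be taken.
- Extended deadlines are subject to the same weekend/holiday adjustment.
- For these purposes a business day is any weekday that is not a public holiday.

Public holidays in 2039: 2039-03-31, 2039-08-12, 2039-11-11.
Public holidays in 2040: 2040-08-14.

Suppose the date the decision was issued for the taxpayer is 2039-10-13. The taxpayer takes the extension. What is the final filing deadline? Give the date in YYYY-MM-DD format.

2040-05-07

6 months after 2039-10-13 is April 2040; that month ends on 2040-04-30.
2040-04-30 is a Monday and not a listed holiday, so it stands.
Applying the 7-calendar-day extension: 2040-04-30 + 7 days = 2040-05-07.
2040-05-07 falls on a Monday, which is a business day, so no adjustment is needed.
The final due date is 2040-05-07.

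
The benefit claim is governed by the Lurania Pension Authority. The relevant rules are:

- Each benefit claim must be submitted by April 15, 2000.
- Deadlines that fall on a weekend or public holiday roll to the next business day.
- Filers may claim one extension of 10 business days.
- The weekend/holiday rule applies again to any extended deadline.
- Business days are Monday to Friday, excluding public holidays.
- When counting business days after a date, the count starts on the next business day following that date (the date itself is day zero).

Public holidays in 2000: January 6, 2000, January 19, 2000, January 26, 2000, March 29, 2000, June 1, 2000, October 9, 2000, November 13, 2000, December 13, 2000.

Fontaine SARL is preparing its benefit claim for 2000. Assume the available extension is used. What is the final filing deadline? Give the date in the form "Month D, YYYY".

May 1, 2000

The stated deadline is April 15, 2000.
April 15, 2000 is a Saturday; the next business day is April 17, 2000 (Monday).
Applying the 10-business-day extension: 10 business days after April 17, 2000 is May 1, 2000.
May 1, 2000 (Monday) is already a business day.
So the filing is due May 1, 2000.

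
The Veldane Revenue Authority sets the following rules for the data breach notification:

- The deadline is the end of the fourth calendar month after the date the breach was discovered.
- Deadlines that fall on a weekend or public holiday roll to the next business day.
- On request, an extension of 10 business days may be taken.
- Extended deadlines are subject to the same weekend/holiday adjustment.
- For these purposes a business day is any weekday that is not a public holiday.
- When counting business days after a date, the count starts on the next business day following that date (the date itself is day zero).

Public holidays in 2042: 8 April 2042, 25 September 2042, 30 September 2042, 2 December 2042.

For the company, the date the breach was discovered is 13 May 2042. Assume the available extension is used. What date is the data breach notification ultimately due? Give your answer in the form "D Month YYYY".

4 months after 13 May 2042 is September 2042; that month ends on 30 September 2042.
30 September 2042 is a listed holiday; the next business day is 1 October 2042 (Wednesday).
Counting 10 further business days from 1 October 2042 reaches 15 October 2042.
Since 15 October 2042 is a Wednesday and not a holiday, the date is unchanged.
So the filing is due 15 October 2042.

15 October 2042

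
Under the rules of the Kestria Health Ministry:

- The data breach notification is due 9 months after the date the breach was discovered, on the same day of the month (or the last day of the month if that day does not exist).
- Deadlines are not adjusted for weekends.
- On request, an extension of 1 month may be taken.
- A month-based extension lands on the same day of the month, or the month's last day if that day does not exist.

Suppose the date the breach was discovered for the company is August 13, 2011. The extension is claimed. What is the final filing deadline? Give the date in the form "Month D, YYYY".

9 months from August 13, 2011 is May 13, 2012.
May 13, 2012 falls on a Sunday. The rules make no weekend/holiday allowance, so it remains May 13, 2012.
Add 1 month to May 13, 2012: June 13, 2012.
June 13, 2012 is a Wednesday; no weekend or holiday adjustment applies.
The final due date is June 13, 2012.

June 13, 2012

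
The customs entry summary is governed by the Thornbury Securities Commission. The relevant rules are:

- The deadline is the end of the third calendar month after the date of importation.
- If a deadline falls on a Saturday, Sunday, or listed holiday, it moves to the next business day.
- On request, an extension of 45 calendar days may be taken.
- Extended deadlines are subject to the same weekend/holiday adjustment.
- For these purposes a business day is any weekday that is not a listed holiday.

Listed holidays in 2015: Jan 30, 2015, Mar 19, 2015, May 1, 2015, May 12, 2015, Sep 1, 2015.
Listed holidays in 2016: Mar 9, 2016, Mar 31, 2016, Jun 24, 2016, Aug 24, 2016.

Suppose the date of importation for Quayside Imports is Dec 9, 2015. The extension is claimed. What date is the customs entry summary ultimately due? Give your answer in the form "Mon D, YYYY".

May 16, 2016

3 months after Dec 9, 2015 is March 2016; that month ends on Mar 31, 2016.
Mar 31, 2016 is a listed holiday, so it moves to the next business day, Apr 1, 2016 (Friday).
With the 45-day extension, Apr 1, 2016 becomes May 16, 2016.
May 16, 2016 falls on a Monday, which is a business day, so no adjustment is needed.
The final due date is May 16, 2016.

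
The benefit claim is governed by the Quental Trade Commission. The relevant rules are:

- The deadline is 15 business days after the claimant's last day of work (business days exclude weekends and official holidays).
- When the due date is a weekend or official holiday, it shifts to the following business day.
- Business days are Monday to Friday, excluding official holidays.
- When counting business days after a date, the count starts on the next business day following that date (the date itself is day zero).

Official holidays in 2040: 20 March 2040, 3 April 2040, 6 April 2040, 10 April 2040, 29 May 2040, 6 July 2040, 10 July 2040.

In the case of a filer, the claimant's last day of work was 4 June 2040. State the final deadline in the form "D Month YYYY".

25 June 2040

15 business days after 4 June 2040, excluding weekends and holidays, is 25 June 2040.
25 June 2040 is a Monday and not a listed holiday, so it stands.
So the filing is due 25 June 2040.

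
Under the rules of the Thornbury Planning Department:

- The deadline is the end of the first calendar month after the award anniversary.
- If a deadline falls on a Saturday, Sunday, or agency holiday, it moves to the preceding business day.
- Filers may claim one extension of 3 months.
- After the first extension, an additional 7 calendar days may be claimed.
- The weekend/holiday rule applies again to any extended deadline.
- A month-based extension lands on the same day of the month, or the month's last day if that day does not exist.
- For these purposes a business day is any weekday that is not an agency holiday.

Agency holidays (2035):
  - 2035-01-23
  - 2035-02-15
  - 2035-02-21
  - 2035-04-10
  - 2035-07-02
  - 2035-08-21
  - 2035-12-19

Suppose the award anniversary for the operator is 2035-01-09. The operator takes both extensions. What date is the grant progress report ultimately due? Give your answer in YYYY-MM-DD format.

1 month after 2035-01-09 falls in February 2035; the last day of that month is 2035-02-28.
2035-02-28 falls on a Wednesday, which is a business day, so no adjustment is needed.
The 3 months extension carries 2035-02-28 to 2035-05-28.
2035-05-28 (Monday) is already a business day.
Applying the 7-calendar-day extension: 2035-05-28 + 7 days = 2035-06-04.
2035-06-04 falls on a Monday, which is a business day, so no adjustment is needed.
So the filing is due 2035-06-04.

2035-06-04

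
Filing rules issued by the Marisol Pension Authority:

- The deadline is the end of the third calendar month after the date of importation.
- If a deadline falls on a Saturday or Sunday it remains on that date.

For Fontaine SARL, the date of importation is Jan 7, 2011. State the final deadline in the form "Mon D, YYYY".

Apr 30, 2011

The third month after Jan 7, 2011 is April 2011, whose last day is Apr 30, 2011.
Apr 30, 2011 falls on a Saturday. The rules make no weekend/holiday allowance, so it remains Apr 30, 2011.
Final deadline: Apr 30, 2011.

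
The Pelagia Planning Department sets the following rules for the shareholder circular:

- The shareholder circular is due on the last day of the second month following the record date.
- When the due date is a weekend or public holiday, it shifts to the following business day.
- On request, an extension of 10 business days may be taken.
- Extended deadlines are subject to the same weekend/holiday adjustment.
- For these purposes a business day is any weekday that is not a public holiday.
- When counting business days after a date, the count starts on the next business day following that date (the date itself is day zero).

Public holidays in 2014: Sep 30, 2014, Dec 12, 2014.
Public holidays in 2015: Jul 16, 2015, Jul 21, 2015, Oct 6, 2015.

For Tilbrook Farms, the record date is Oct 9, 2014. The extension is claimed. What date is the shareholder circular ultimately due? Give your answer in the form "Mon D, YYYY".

2 months after Oct 9, 2014 falls in December 2014; the last day of that month is Dec 31, 2014.
Dec 31, 2014 is a Wednesday and not a listed holiday, so it stands.
Applying the 10-business-day extension: 10 business days after Dec 31, 2014 is Jan 14, 2015.
Jan 14, 2015 (Wednesday) is already a business day.
Final deadline: Jan 14, 2015.

Jan 14, 2015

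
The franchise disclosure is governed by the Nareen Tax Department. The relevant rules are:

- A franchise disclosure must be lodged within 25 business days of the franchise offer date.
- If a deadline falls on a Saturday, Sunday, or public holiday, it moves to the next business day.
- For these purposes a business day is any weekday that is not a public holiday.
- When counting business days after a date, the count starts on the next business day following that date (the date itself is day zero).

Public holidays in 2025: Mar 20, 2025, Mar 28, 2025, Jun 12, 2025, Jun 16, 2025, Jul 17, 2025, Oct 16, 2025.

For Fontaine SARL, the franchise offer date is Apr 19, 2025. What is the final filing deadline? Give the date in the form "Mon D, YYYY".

25 business days after Apr 19, 2025, excluding weekends and holidays, is May 23, 2025.
Since May 23, 2025 is a Friday and not a holiday, the date is unchanged.
Deadline: May 23, 2025.

May 23, 2025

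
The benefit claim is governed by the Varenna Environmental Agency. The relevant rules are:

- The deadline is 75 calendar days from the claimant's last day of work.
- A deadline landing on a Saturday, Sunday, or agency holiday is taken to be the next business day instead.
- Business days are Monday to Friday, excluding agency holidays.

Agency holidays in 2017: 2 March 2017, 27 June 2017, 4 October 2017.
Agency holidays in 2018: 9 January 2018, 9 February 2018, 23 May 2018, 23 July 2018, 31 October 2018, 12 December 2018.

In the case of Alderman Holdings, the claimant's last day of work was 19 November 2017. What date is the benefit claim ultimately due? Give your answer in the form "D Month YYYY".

2 February 2018

Adding 75 calendar days to 19 November 2017 gives 2 February 2018.
2 February 2018 (Friday) is already a business day.
Final deadline: 2 February 2018.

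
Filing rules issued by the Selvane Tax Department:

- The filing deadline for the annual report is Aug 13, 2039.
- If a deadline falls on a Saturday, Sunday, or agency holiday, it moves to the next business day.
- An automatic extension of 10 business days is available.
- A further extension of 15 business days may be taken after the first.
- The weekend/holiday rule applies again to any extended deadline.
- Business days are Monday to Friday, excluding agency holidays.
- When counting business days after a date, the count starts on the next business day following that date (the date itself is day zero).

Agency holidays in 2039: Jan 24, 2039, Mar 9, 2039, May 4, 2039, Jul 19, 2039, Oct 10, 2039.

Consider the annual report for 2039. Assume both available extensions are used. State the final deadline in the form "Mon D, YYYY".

The stated deadline is Aug 13, 2039.
Aug 13, 2039 is a Saturday; the next business day is Aug 15, 2039 (Monday).
Applying the 10-business-day extension: 10 business days after Aug 15, 2039 is Aug 29, 2039.
Aug 29, 2039 falls on a Monday, which is a business day, so no adjustment is needed.
Applying the 15-business-day extension: 15 business days after Aug 29, 2039 is Sep 19, 2039.
Sep 19, 2039 falls on a Monday, which is a business day, so no adjustment is needed.
Deadline: Sep 19, 2039.

Sep 19, 2039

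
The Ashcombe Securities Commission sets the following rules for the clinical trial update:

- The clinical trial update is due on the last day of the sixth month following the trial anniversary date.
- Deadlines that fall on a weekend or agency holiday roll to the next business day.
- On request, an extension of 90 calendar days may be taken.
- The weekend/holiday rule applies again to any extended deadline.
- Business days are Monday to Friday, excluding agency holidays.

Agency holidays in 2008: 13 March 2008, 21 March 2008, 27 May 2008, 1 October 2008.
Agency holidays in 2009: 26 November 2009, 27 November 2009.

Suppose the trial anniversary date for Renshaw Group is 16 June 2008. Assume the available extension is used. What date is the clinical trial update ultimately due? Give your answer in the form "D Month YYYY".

6 months after 16 June 2008 falls in December 2008; the last day of that month is 31 December 2008.
31 December 2008 (Wednesday) is already a business day.
Applying the 90-calendar-day extension: 31 December 2008 + 90 days = 31 March 2009.
31 March 2009 (Tuesday) is already a business day.
So the filing is due 31 March 2009.

31 March 2009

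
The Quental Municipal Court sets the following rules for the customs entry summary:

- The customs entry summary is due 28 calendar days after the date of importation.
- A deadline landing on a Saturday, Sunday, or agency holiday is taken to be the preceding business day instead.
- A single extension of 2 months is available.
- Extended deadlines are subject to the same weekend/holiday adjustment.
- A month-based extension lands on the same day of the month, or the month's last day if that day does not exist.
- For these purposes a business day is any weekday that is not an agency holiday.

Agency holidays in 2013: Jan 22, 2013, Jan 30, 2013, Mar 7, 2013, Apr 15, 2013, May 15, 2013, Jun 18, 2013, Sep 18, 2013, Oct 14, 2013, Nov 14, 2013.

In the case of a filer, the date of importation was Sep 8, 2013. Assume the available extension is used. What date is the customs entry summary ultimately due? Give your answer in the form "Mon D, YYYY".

From Sep 8, 2013, 28 calendar days later is Oct 6, 2013.
Oct 6, 2013 falls on a Sunday. Rolling to the preceding business day gives Oct 4, 2013, a Friday.
Applying the 2 months extension: 2 months after Oct 4, 2013 is Dec 4, 2013.
Since Dec 4, 2013 is a Wednesday and not a holiday, the date is unchanged.
So the filing is due Dec 4, 2013.

Dec 4, 2013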